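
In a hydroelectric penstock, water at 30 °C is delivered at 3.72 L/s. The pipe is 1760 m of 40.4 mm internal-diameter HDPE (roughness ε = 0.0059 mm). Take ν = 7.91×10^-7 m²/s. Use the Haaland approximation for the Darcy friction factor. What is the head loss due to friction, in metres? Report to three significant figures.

h_f ≈ 323 m

V = 4Q/(πD²) = 4·0.00372/(π·0.0404²) = 2.902 m/s
Re = VD/ν = 2.902·0.0404/7.91×10^-7 = 1.48×10^5 → turbulent
ε/D = 0.0059/40.4 = 1.46×10^-4
Haaland: f = 0.01729
h_f = f(L/D)V²/(2g) = 0.01729·(1760/0.0404)·2.902²/(2·9.81) = 323.2 m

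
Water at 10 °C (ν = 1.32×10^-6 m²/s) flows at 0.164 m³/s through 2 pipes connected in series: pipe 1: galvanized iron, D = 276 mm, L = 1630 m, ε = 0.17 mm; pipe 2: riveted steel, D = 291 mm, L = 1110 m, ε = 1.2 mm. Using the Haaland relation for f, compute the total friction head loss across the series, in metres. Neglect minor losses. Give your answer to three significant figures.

Pipe 1: V = 2.741 m/s, Re = 5.73×10^5, ε/D = 6.16×10^-4, f = 0.01819, h_1 = f(L/D)V²/2g = 41.14 m
Pipe 2: V = 2.466 m/s, Re = 5.44×10^5, ε/D = 0.00412, f = 0.02891, h_2 = f(L/D)V²/2g = 34.18 m
Series → Q common, losses add: H = Σh = 75.31 m

H ≈ 75.3 m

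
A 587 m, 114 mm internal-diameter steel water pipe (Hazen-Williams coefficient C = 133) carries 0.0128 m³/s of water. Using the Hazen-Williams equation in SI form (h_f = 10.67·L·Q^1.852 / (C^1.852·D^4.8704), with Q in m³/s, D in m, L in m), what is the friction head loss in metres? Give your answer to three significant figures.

h_f = 10.67·587·0.0128^1.852 / (133^1.852·0.114^4.8704) = 8.938 m

h_f ≈ 8.94 m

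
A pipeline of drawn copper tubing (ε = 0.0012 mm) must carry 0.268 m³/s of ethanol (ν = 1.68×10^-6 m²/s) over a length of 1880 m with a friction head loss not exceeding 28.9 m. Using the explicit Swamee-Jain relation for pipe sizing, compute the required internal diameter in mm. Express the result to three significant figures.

D ≈ 350 mm

Swamee-Jain (Type III): D = 0.66·[ε^1.25·(LQ²/(gh_f))^4.75 + ν·Q^9.4·(L/(gh_f))^5.2]^0.04
LQ²/(gh_f) = 0.4763; L/(gh_f) = 6.631
Term 1 = ε^1.25·(…)^4.75 = 1.17×10^-9; Term 2 = ν·Q^9.4·(…)^5.2 = 1.32×10^-7
D = 0.66·(1.17×10^-9 + 1.32×10^-7)^0.04 = 0.3504 m = 350 mm
Check: V = 2.78 m/s, Re = 5.80×10^5, f = 0.01281, h_f = 27.1 m ≈ 28.9 m ✓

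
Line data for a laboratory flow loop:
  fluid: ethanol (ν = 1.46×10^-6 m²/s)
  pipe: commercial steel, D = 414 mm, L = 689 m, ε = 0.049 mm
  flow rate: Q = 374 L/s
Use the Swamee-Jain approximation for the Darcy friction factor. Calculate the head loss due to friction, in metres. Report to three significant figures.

V = 4Q/(πD²) = 4·0.374/(π·0.414²) = 2.778 m/s
Re = VD/ν = 2.778·0.414/1.46×10^-6 = 7.88×10^5 → turbulent
ε/D = 0.049/414 = 1.18×10^-4
Swamee-Jain: f = 0.01404
h_f = f(L/D)V²/(2g) = 0.01404·(689/0.414)·2.778²/(2·9.81) = 9.193 m

h_f ≈ 9.19 m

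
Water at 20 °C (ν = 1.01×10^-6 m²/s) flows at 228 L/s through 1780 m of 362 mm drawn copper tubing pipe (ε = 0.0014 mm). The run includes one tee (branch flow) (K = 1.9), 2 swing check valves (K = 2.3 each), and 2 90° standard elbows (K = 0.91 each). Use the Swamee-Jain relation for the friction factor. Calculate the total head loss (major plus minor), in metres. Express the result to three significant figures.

H_L ≈ 17.0 m

V = 4Q/(πD²) = 2.215 m/s; V²/2g = 0.2501 m
Re = 7.94×10^5, ε/D = 3.87×10^-6 → f = 0.01216 (Swamee-Jain)
Major: h_f = f(L/D)·V²/2g = 0.01216·4917·0.2501 = 14.95 m
Minor: ΣK = 8.32; h_m = ΣK·V²/2g = 2.081 m
Total H_L = 14.95 + 2.081 = 17.03 m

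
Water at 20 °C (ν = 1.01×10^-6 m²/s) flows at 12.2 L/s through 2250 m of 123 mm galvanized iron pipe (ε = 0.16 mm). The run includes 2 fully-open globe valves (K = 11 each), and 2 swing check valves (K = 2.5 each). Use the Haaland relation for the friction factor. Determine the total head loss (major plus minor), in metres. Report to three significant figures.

H_L ≈ 23.7 m

V = 4Q/(πD²) = 1.027 m/s; V²/2g = 0.05373 m
Re = 1.25×10^5, ε/D = 0.00130 → f = 0.02260 (Haaland)
Major: h_f = f(L/D)·V²/2g = 0.02260·18293·0.05373 = 22.22 m
Minor: ΣK = 27.0; h_m = ΣK·V²/2g = 1.451 m
Total H_L = 22.22 + 1.451 = 23.67 m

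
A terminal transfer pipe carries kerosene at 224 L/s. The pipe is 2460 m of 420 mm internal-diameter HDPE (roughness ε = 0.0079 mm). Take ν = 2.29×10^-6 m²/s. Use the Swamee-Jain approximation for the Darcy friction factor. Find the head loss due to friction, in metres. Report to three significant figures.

V = 4Q/(πD²) = 4·0.224/(π·0.420²) = 1.617 m/s
Re = VD/ν = 1.617·0.420/2.29×10^-6 = 2.97×10^5 → turbulent
ε/D = 0.0079/420 = 1.88×10^-5
Swamee-Jain: f = 0.01462
h_f = f(L/D)V²/(2g) = 0.01462·(2460/0.420)·1.617²/(2·9.81) = 11.41 m

h_f ≈ 11.4 m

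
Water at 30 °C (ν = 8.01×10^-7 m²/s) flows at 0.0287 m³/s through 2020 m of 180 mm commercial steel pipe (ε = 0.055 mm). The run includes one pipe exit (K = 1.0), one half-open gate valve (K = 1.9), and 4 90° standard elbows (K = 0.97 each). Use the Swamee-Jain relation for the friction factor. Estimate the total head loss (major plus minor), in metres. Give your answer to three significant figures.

V = 4Q/(πD²) = 1.128 m/s; V²/2g = 0.06483 m
Re = 2.53×10^5, ε/D = 3.06×10^-4 → f = 0.01738 (Swamee-Jain)
Major: h_f = f(L/D)·V²/2g = 0.01738·11222·0.06483 = 12.65 m
Minor: ΣK = 6.78; h_m = ΣK·V²/2g = 0.4396 m
Total H_L = 12.65 + 0.4396 = 13.08 m

H_L ≈ 13.1 m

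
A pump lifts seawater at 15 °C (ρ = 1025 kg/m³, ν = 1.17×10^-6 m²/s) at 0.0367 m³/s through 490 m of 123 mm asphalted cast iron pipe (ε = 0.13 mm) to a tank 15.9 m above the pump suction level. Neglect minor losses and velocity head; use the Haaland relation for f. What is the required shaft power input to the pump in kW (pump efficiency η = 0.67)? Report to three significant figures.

P_shaft ≈ 30.8 kW

V = 4Q/(πD²) = 3.089 m/s; Re = 3.25×10^5; ε/D = 0.00106; f = 0.02070
h_f = f(L/D)V²/2g = 40.10 m
Total head H = z + h_f = 15.9 + 40.10 = 56.00 m
P_hyd = ρgQH = 1025·9.81·0.0367·56.00 = 20.67 kW
P_shaft = P_hyd/η = 20.67/0.67 = 30.84 kW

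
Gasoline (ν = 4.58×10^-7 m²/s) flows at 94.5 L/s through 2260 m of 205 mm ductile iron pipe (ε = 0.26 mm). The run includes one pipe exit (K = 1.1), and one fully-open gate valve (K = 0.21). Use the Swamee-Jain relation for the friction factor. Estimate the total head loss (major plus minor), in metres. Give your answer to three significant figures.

H_L ≈ 97.7 m

V = 4Q/(πD²) = 2.863 m/s; V²/2g = 0.4178 m
Re = 1.28×10^6, ε/D = 0.00127 → f = 0.02110 (Swamee-Jain)
Major: h_f = f(L/D)·V²/2g = 0.02110·11024·0.4178 = 97.17 m
Minor: ΣK = 1.31; h_m = ΣK·V²/2g = 0.5473 m
Total H_L = 97.17 + 0.5473 = 97.72 m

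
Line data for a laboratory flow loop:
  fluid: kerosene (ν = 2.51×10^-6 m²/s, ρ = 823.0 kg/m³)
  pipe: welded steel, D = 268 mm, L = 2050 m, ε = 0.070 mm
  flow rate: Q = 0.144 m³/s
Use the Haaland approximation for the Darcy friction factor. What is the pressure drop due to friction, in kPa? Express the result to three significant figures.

V = 4Q/(πD²) = 4·0.144/(π·0.268²) = 2.553 m/s
Re = VD/ν = 2.553·0.268/2.51×10^-6 = 2.73×10^5 → turbulent
ε/D = 0.070/268 = 2.61×10^-4
Haaland: f = 0.01668
h_f = f(L/D)V²/(2g) = 0.01668·(2050/0.268)·2.553²/(2·9.81) = 42.38 m
Δp = ρg·h_f = 823.0·9.81·42.38 = 342.2 kPa

Δp ≈ 342 kPa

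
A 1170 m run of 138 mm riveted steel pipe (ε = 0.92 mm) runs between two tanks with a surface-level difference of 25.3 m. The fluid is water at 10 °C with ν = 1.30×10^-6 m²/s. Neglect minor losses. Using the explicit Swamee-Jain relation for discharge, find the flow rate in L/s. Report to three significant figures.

Swamee-Jain (Type II): Q = -0.965·√(gD⁵h_f/L)·ln[ε/(3.7D) + √(3.17ν²L/(gD³h_f))]
√(gD⁵h_f/L) = √(9.81·0.138⁵·25.3/1170) = 0.003258
ε/(3.7D) = 0.00180; √(3.17ν²L/(gD³h_f)) = 9.80×10^-5
Q = -0.965·0.003258·ln(0.001900) = 0.01970 m³/s
Check: V = 1.32 m/s, Re = 1.40×10^5, f = 0.03396, h_f = 25.5 m ≈ 25.3 m ✓

Q ≈ 19.7 L/s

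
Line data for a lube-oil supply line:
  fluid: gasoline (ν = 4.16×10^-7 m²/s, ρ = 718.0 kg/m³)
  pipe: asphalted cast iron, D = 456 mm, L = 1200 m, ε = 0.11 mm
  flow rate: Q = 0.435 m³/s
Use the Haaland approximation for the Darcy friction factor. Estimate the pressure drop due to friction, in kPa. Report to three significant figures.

Δp ≈ 97.6 kPa

V = 4Q/(πD²) = 4·0.435/(π·0.456²) = 2.664 m/s
Re = VD/ν = 2.664·0.456/4.16×10^-7 = 2.92×10^6 → turbulent
ε/D = 0.11/456 = 2.41×10^-4
Haaland: f = 0.01457
h_f = f(L/D)V²/(2g) = 0.01457·(1200/0.456)·2.664²/(2·9.81) = 13.86 m
Δp = ρg·h_f = 718.0·9.81·13.86 = 97.64 kPa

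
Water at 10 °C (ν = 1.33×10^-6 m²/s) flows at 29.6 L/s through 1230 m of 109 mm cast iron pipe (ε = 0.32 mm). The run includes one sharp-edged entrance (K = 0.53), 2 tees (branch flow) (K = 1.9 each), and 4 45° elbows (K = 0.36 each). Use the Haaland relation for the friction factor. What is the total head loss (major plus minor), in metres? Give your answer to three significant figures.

V = 4Q/(πD²) = 3.172 m/s; V²/2g = 0.5129 m
Re = 2.60×10^5, ε/D = 0.00294 → f = 0.02653 (Haaland)
Major: h_f = f(L/D)·V²/2g = 0.02653·11284·0.5129 = 153.5 m
Minor: ΣK = 5.77; h_m = ΣK·V²/2g = 2.959 m
Total H_L = 153.5 + 2.959 = 156.5 m

H_L ≈ 156 m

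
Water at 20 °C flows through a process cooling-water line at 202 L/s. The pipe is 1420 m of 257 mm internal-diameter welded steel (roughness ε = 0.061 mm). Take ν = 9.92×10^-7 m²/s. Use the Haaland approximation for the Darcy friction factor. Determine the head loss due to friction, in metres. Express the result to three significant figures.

h_f ≈ 64.0 m

V = 4Q/(πD²) = 4·0.202/(π·0.257²) = 3.894 m/s
Re = VD/ν = 3.894·0.257/9.92×10^-7 = 1.01×10^6 → turbulent
ε/D = 0.061/257 = 2.37×10^-4
Haaland: f = 0.01499
h_f = f(L/D)V²/(2g) = 0.01499·(1420/0.257)·3.894²/(2·9.81) = 64.02 m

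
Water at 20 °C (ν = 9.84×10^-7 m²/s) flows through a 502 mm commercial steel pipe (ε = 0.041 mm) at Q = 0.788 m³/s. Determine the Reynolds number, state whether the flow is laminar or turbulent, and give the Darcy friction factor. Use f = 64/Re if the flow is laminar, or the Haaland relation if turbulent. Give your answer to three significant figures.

V = 4Q/(πD²) = 3.981 m/s
Re = VD/ν = 3.981·0.502/9.84×10^-7 = 2.03×10^6
Re > 4000 → turbulent; ε/D = 8.17×10^-5
Haaland: f = 0.01238

Re ≈ 2.03×10^6; turbulent; f ≈ 0.0124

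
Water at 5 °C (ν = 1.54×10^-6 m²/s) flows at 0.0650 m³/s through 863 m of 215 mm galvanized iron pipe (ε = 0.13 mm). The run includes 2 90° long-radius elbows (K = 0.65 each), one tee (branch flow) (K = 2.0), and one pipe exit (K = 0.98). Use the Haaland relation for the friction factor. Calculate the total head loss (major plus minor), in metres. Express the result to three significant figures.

V = 4Q/(πD²) = 1.790 m/s; V²/2g = 0.1634 m
Re = 2.50×10^5, ε/D = 6.05×10^-4 → f = 0.01887 (Haaland)
Major: h_f = f(L/D)·V²/2g = 0.01887·4014·0.1634 = 12.37 m
Minor: ΣK = 4.28; h_m = ΣK·V²/2g = 0.6993 m
Total H_L = 12.37 + 0.6993 = 13.07 m

H_L ≈ 13.1 m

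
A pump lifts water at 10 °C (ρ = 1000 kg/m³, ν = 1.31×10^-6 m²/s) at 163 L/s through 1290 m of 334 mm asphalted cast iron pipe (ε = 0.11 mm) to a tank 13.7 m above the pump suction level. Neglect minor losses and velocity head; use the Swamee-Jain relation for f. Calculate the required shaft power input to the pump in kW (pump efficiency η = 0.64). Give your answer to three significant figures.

V = 4Q/(πD²) = 1.860 m/s; Re = 4.74×10^5; ε/D = 3.29×10^-4; f = 0.01666
h_f = f(L/D)V²/2g = 11.35 m
Total head H = z + h_f = 13.7 + 11.35 = 25.05 m
P_hyd = ρgQH = 1000·9.81·0.163·25.05 = 40.06 kW
P_shaft = P_hyd/η = 40.06/0.64 = 62.59 kW

P_shaft ≈ 62.6 kW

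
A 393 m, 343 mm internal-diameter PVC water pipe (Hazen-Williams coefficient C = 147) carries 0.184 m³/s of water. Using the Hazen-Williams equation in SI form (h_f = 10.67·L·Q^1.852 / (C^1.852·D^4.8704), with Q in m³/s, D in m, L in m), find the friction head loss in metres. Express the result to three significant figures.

h_f = 10.67·393·0.184^1.852 / (147^1.852·0.343^4.8704) = 3.239 m

h_f ≈ 3.24 m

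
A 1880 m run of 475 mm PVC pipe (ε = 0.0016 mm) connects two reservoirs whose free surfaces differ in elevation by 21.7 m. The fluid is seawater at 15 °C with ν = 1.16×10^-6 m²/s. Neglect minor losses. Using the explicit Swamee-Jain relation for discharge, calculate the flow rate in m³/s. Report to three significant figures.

Q ≈ 0.547 m³/s

Swamee-Jain (Type II): Q = -0.965·√(gD⁵h_f/L)·ln[ε/(3.7D) + √(3.17ν²L/(gD³h_f))]
√(gD⁵h_f/L) = √(9.81·0.475⁵·21.7/1880) = 0.05233
ε/(3.7D) = 9.10×10^-7; √(3.17ν²L/(gD³h_f)) = 1.87×10^-5
Q = -0.965·0.05233·ln(1.966×10^-5) = 0.5472 m³/s
Check: V = 3.09 m/s, Re = 1.26×10^6, f = 0.01126, h_f = 21.7 m ≈ 21.7 m ✓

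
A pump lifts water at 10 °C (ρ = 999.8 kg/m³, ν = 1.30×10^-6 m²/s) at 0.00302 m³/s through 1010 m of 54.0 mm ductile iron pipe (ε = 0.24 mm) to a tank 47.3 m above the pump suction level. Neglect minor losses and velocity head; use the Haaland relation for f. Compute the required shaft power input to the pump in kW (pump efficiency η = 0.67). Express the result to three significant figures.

V = 4Q/(πD²) = 1.319 m/s; Re = 5.48×10^4; ε/D = 0.00444; f = 0.03100
h_f = f(L/D)V²/2g = 51.39 m
Total head H = z + h_f = 47.3 + 51.39 = 98.69 m
P_hyd = ρgQH = 999.8·9.81·0.00302·98.69 = 2.923 kW
P_shaft = P_hyd/η = 2.923/0.67 = 4.363 kW

P_shaft ≈ 4.36 kW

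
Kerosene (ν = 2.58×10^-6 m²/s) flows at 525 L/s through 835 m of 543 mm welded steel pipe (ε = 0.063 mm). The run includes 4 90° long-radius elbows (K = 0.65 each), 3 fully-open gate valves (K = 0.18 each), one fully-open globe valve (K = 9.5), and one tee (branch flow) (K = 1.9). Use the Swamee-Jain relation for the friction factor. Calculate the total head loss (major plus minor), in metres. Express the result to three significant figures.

V = 4Q/(πD²) = 2.267 m/s; V²/2g = 0.2620 m
Re = 4.77×10^5, ε/D = 1.16×10^-4 → f = 0.01473 (Swamee-Jain)
Major: h_f = f(L/D)·V²/2g = 0.01473·1538·0.2620 = 5.933 m
Minor: ΣK = 14.5; h_m = ΣK·V²/2g = 3.809 m
Total H_L = 5.933 + 3.809 = 9.742 m

H_L ≈ 9.74 m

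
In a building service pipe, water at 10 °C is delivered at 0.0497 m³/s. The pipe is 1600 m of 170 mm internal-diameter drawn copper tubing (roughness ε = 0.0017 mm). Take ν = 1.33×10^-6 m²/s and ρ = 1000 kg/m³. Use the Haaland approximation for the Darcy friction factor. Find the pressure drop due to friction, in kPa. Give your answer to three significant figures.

V = 4Q/(πD²) = 4·0.0497/(π·0.170²) = 2.190 m/s
Re = VD/ν = 2.190·0.170/1.33×10^-6 = 2.80×10^5 → turbulent
ε/D = 0.0017/170 = 1.00×10^-5
Haaland: f = 0.01461
h_f = f(L/D)V²/(2g) = 0.01461·(1600/0.170)·2.190²/(2·9.81) = 33.60 m
Δp = ρg·h_f = 1000·9.81·33.60 = 329.6 kPa

Δp ≈ 330 kPa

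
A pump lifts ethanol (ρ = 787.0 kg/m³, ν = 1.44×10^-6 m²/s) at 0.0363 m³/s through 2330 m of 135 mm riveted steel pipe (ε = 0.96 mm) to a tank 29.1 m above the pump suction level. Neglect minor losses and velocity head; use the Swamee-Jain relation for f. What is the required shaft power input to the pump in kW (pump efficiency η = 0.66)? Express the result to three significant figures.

P_shaft ≈ 94.9 kW

V = 4Q/(πD²) = 2.536 m/s; Re = 2.38×10^5; ε/D = 0.00711; f = 0.03435
h_f = f(L/D)V²/2g = 194.3 m
Total head H = z + h_f = 29.1 + 194.3 = 223.4 m
P_hyd = ρgQH = 787.0·9.81·0.0363·223.4 = 62.62 kW
P_shaft = P_hyd/η = 62.62/0.66 = 94.87 kW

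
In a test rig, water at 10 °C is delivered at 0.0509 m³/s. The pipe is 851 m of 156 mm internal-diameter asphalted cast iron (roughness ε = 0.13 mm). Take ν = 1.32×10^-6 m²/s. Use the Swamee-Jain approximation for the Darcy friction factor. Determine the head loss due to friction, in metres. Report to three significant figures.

V = 4Q/(πD²) = 4·0.0509/(π·0.156²) = 2.663 m/s
Re = VD/ν = 2.663·0.156/1.32×10^-6 = 3.15×10^5 → turbulent
ε/D = 0.13/156 = 8.33×10^-4
Swamee-Jain: f = 0.01998
h_f = f(L/D)V²/(2g) = 0.01998·(851/0.156)·2.663²/(2·9.81) = 39.39 m

h_f ≈ 39.4 m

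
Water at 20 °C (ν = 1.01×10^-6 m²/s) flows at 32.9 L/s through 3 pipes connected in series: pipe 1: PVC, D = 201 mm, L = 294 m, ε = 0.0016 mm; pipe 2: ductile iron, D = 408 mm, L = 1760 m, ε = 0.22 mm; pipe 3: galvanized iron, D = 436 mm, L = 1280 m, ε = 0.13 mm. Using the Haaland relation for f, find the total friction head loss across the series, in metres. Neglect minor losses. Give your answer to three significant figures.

H ≈ 1.66 m

Pipe 1: V = 1.037 m/s, Re = 2.06×10^5, ε/D = 7.96×10^-6, f = 0.01545, h_1 = f(L/D)V²/2g = 1.238 m
Pipe 2: V = 0.2516 m/s, Re = 1.02×10^5, ε/D = 5.39×10^-4, f = 0.02019, h_2 = f(L/D)V²/2g = 0.2811 m
Pipe 3: V = 0.2204 m/s, Re = 9.51×10^4, ε/D = 2.98×10^-4, f = 0.01934, h_3 = f(L/D)V²/2g = 0.1405 m
Series → Q common, losses add: H = Σh = 1.660 m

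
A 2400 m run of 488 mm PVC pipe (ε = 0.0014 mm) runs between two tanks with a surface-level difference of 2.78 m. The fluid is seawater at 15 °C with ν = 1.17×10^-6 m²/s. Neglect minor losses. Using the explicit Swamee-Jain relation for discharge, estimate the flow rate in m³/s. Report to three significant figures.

Q ≈ 0.167 m³/s

Swamee-Jain (Type II): Q = -0.965·√(gD⁵h_f/L)·ln[ε/(3.7D) + √(3.17ν²L/(gD³h_f))]
√(gD⁵h_f/L) = √(9.81·0.488⁵·2.78/2400) = 0.01773
ε/(3.7D) = 7.75×10^-7; √(3.17ν²L/(gD³h_f)) = 5.73×10^-5
Q = -0.965·0.01773·ln(5.810×10^-5) = 0.1669 m³/s
Check: V = 0.892 m/s, Re = 3.72×10^5, f = 0.01385, h_f = 2.76 m ≈ 2.78 m ✓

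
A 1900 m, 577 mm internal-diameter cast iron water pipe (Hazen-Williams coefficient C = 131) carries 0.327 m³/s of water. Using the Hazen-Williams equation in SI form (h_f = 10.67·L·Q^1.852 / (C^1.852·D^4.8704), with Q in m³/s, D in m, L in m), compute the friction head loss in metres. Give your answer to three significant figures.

h_f ≈ 4.47 m

h_f = 10.67·1900·0.327^1.852 / (131^1.852·0.577^4.8704) = 4.465 m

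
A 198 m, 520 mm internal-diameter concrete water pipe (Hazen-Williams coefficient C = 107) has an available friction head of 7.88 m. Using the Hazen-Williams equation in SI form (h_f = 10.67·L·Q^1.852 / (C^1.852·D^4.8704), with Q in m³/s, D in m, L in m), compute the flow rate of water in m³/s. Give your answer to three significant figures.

Q ≈ 0.936 m³/s

Rearranging: Q = [h_f·C^1.852·D^4.8704 / (10.67·L)]^(1/1.852)
Q = [7.88·107^1.852·0.520^4.8704 / (10.67·198)]^0.540 = 0.9362 m³/s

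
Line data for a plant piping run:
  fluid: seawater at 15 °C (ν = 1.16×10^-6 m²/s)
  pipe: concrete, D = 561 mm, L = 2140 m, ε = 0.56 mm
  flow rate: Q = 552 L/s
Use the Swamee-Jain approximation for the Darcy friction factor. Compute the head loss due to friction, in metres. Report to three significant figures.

h_f ≈ 19.4 m

V = 4Q/(πD²) = 4·0.552/(π·0.561²) = 2.233 m/s
Re = VD/ν = 2.233·0.561/1.16×10^-6 = 1.08×10^6 → turbulent
ε/D = 0.56/561 = 9.98×10^-4
Swamee-Jain: f = 0.02000
h_f = f(L/D)V²/(2g) = 0.02000·(2140/0.561)·2.233²/(2·9.81) = 19.39 m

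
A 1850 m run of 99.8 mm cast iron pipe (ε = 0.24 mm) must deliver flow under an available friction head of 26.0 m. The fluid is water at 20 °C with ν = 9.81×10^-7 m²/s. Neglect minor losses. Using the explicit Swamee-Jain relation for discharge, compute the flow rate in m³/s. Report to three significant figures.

Q ≈ 0.00804 m³/s

Swamee-Jain (Type II): Q = -0.965·√(gD⁵h_f/L)·ln[ε/(3.7D) + √(3.17ν²L/(gD³h_f))]
√(gD⁵h_f/L) = √(9.81·0.0998⁵·26.0/1850) = 0.001168
ε/(3.7D) = 6.50×10^-4; √(3.17ν²L/(gD³h_f)) = 1.49×10^-4
Q = -0.965·0.001168·ln(7.991×10^-4) = 0.008041 m³/s
Check: V = 1.03 m/s, Re = 1.05×10^5, f = 0.02629, h_f = 26.2 m ≈ 26.0 m ✓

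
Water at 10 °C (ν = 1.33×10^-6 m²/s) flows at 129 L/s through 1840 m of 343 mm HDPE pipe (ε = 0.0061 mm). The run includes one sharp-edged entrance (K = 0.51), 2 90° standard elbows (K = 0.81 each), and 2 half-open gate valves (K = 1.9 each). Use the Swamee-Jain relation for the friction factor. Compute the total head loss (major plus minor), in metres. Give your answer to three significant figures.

V = 4Q/(πD²) = 1.396 m/s; V²/2g = 0.09934 m
Re = 3.60×10^5, ε/D = 1.78×10^-5 → f = 0.01413 (Swamee-Jain)
Major: h_f = f(L/D)·V²/2g = 0.01413·5364·0.09934 = 7.528 m
Minor: ΣK = 5.93; h_m = ΣK·V²/2g = 0.5891 m
Total H_L = 7.528 + 0.5891 = 8.117 m

H_L ≈ 8.12 m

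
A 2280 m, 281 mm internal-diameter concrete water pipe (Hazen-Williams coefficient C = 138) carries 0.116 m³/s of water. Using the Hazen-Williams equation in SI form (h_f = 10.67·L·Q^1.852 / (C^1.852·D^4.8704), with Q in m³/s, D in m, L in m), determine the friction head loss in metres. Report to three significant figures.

h_f = 10.67·2280·0.116^1.852 / (138^1.852·0.281^4.8704) = 23.74 m

h_f ≈ 23.7 m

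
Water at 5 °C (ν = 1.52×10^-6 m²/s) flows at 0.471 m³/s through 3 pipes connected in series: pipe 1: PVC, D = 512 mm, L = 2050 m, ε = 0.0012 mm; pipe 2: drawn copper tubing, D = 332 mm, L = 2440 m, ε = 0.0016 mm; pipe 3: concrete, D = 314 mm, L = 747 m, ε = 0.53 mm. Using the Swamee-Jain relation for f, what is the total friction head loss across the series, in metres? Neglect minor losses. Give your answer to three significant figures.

Pipe 1: V = 2.288 m/s, Re = 7.71×10^5, ε/D = 2.34×10^-6, f = 0.01218, h_1 = f(L/D)V²/2g = 13.01 m
Pipe 2: V = 5.441 m/s, Re = 1.19×10^6, ε/D = 4.82×10^-6, f = 0.01141, h_2 = f(L/D)V²/2g = 126.5 m
Pipe 3: V = 6.082 m/s, Re = 1.26×10^6, ε/D = 0.00169, f = 0.02263, h_3 = f(L/D)V²/2g = 101.5 m
Series → Q common, losses add: H = Σh = 241.1 m

H ≈ 241 m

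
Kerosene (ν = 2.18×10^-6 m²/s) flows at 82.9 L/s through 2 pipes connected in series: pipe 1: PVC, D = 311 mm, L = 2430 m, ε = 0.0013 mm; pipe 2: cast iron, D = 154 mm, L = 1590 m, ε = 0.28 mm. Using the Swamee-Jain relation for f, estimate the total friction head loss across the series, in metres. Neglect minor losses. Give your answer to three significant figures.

H ≈ 254 m

Pipe 1: V = 1.091 m/s, Re = 1.56×10^5, ε/D = 4.18×10^-6, f = 0.01635, h_1 = f(L/D)V²/2g = 7.755 m
Pipe 2: V = 4.451 m/s, Re = 3.14×10^5, ε/D = 0.00182, f = 0.02360, h_2 = f(L/D)V²/2g = 246.0 m
Series → Q common, losses add: H = Σh = 253.7 m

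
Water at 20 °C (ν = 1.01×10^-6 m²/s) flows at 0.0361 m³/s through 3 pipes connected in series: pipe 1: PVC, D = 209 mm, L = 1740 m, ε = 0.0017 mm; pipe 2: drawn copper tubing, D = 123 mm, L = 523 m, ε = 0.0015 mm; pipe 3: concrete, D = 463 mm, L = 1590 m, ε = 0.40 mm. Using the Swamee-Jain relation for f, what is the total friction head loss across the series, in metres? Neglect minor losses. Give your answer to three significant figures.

H ≈ 35.4 m

Pipe 1: V = 1.052 m/s, Re = 2.18×10^5, ε/D = 8.13×10^-6, f = 0.01536, h_1 = f(L/D)V²/2g = 7.215 m
Pipe 2: V = 3.038 m/s, Re = 3.70×10^5, ε/D = 1.22×10^-5, f = 0.01399, h_2 = f(L/D)V²/2g = 27.98 m
Pipe 3: V = 0.2144 m/s, Re = 9.83×10^4, ε/D = 8.64×10^-4, f = 0.02190, h_3 = f(L/D)V²/2g = 0.1762 m
Series → Q common, losses add: H = Σh = 35.37 m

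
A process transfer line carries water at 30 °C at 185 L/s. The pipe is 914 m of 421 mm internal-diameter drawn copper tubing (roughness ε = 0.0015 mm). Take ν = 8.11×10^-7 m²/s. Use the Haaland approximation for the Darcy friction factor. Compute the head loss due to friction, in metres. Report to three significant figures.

V = 4Q/(πD²) = 4·0.185/(π·0.421²) = 1.329 m/s
Re = VD/ν = 1.329·0.421/8.11×10^-7 = 6.90×10^5 → turbulent
ε/D = 0.0015/421 = 3.56×10^-6
Haaland: f = 0.01239
h_f = f(L/D)V²/(2g) = 0.01239·(914/0.421)·1.329²/(2·9.81) = 2.422 m

h_f ≈ 2.42 m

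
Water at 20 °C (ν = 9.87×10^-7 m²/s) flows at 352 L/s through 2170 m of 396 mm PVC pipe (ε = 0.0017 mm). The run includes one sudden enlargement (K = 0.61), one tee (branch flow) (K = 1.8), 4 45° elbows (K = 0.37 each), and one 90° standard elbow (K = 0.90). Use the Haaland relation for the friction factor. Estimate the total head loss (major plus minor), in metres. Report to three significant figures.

H_L ≈ 28.0 m

V = 4Q/(πD²) = 2.858 m/s; V²/2g = 0.4163 m
Re = 1.15×10^6, ε/D = 4.29×10^-6 → f = 0.01140 (Haaland)
Major: h_f = f(L/D)·V²/2g = 0.01140·5480·0.4163 = 26.02 m
Minor: ΣK = 4.79; h_m = ΣK·V²/2g = 1.994 m
Total H_L = 26.02 + 1.994 = 28.01 m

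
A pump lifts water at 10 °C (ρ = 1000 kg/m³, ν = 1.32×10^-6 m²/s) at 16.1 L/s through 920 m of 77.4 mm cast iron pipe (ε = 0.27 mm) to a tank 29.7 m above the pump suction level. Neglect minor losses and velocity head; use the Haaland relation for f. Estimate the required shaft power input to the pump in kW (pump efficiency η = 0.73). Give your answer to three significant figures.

P_shaft ≈ 49.3 kW

V = 4Q/(πD²) = 3.422 m/s; Re = 2.01×10^5; ε/D = 0.00349; f = 0.02791
h_f = f(L/D)V²/2g = 198.0 m
Total head H = z + h_f = 29.7 + 198.0 = 227.7 m
P_hyd = ρgQH = 1000·9.81·0.0161·227.7 = 35.96 kW
P_shaft = P_hyd/η = 35.96/0.73 = 49.26 kW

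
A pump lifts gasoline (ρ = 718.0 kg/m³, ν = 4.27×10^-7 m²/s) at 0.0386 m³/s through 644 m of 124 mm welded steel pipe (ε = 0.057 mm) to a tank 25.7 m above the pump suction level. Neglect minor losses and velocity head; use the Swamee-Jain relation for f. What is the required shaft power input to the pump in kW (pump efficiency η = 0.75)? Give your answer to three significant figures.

P_shaft ≈ 26.0 kW

V = 4Q/(πD²) = 3.196 m/s; Re = 9.28×10^5; ε/D = 4.60×10^-4; f = 0.01706
h_f = f(L/D)V²/2g = 46.14 m
Total head H = z + h_f = 25.7 + 46.14 = 71.84 m
P_hyd = ρgQH = 718.0·9.81·0.0386·71.84 = 19.53 kW
P_shaft = P_hyd/η = 19.53/0.75 = 26.04 kW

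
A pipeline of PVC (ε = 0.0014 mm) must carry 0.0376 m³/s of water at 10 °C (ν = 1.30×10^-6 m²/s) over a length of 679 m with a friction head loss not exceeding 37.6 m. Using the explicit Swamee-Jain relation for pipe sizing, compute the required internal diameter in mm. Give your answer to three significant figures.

Swamee-Jain (Type III): D = 0.66·[ε^1.25·(LQ²/(gh_f))^4.75 + ν·Q^9.4·(L/(gh_f))^5.2]^0.04
LQ²/(gh_f) = 0.002602; L/(gh_f) = 1.841
Term 1 = ε^1.25·(…)^4.75 = 2.55×10^-20; Term 2 = ν·Q^9.4·(…)^5.2 = 1.26×10^-18
D = 0.66·(2.55×10^-20 + 1.26×10^-18)^0.04 = 0.1270 m = 127 mm
Check: V = 2.97 m/s, Re = 2.90×10^5, f = 0.01459, h_f = 35.0 m ≈ 37.6 m ✓

D ≈ 127 mm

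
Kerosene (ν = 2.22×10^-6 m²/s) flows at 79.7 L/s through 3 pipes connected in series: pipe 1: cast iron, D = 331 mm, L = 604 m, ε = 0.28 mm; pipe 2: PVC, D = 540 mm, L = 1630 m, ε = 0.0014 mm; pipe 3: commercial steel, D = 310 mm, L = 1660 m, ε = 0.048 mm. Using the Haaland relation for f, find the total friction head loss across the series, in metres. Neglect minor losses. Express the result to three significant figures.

Pipe 1: V = 0.9262 m/s, Re = 1.38×10^5, ε/D = 8.46×10^-4, f = 0.02081, h_1 = f(L/D)V²/2g = 1.660 m
Pipe 2: V = 0.3480 m/s, Re = 8.46×10^4, ε/D = 2.59×10^-6, f = 0.01847, h_2 = f(L/D)V²/2g = 0.3441 m
Pipe 3: V = 1.056 m/s, Re = 1.47×10^5, ε/D = 1.55×10^-4, f = 0.01735, h_3 = f(L/D)V²/2g = 5.281 m
Series → Q common, losses add: H = Σh = 7.285 m

H ≈ 7.29 m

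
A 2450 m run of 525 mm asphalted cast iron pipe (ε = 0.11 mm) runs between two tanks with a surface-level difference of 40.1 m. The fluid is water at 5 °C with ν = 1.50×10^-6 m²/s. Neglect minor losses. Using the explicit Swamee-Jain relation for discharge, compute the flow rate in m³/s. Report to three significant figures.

Swamee-Jain (Type II): Q = -0.965·√(gD⁵h_f/L)·ln[ε/(3.7D) + √(3.17ν²L/(gD³h_f))]
√(gD⁵h_f/L) = √(9.81·0.525⁵·40.1/2450) = 0.08002
ε/(3.7D) = 5.66×10^-5; √(3.17ν²L/(gD³h_f)) = 1.75×10^-5
Q = -0.965·0.08002·ln(7.415×10^-5) = 0.7344 m³/s
Check: V = 3.39 m/s, Re = 1.19×10^6, f = 0.01474, h_f = 40.4 m ≈ 40.1 m ✓

Q ≈ 0.734 m³/s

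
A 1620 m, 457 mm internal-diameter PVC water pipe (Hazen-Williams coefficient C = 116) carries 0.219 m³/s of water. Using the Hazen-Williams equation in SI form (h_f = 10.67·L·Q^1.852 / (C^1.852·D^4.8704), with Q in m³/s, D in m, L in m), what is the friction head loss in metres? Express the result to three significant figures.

h_f = 10.67·1620·0.219^1.852 / (116^1.852·0.457^4.8704) = 7.066 m

h_f ≈ 7.07 m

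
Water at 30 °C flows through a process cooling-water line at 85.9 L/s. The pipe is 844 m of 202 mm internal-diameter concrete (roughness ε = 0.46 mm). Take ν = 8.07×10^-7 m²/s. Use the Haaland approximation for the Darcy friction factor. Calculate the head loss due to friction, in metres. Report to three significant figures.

h_f ≈ 37.5 m

V = 4Q/(πD²) = 4·0.0859/(π·0.202²) = 2.680 m/s
Re = VD/ν = 2.680·0.202/8.07×10^-7 = 6.71×10^5 → turbulent
ε/D = 0.46/202 = 0.00228
Haaland: f = 0.02452
h_f = f(L/D)V²/(2g) = 0.02452·(844/0.202)·2.680²/(2·9.81) = 37.51 m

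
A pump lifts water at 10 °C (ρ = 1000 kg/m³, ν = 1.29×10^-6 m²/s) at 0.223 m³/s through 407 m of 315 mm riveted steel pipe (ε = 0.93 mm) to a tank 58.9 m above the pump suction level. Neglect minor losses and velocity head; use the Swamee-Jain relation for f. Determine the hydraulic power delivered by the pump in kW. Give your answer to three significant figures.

P_hyd ≈ 160 kW

V = 4Q/(πD²) = 2.862 m/s; Re = 6.99×10^5; ε/D = 0.00295; f = 0.02633
h_f = f(L/D)V²/2g = 14.20 m
Total head H = z + h_f = 58.9 + 14.20 = 73.10 m
P_hyd = ρgQH = 1000·9.81·0.223·73.10 = 159.9 kW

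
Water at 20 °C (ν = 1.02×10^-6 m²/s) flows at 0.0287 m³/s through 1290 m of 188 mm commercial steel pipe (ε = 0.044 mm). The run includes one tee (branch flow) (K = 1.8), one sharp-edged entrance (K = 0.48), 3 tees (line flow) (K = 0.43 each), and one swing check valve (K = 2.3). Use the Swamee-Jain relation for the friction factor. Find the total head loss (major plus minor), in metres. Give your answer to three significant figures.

V = 4Q/(πD²) = 1.034 m/s; V²/2g = 0.05448 m
Re = 1.91×10^5, ε/D = 2.34×10^-4 → f = 0.01747 (Swamee-Jain)
Major: h_f = f(L/D)·V²/2g = 0.01747·6862·0.05448 = 6.531 m
Minor: ΣK = 5.87; h_m = ΣK·V²/2g = 0.3198 m
Total H_L = 6.531 + 0.3198 = 6.851 m

H_L ≈ 6.85 m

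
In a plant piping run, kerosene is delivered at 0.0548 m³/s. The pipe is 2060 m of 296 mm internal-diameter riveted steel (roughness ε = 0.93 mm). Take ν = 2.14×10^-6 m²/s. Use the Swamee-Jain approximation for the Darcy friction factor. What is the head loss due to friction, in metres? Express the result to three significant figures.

V = 4Q/(πD²) = 4·0.0548/(π·0.296²) = 0.7964 m/s
Re = VD/ν = 0.7964·0.296/2.14×10^-6 = 1.10×10^5 → turbulent
ε/D = 0.93/296 = 0.00314
Swamee-Jain: f = 0.02790
h_f = f(L/D)V²/(2g) = 0.02790·(2060/0.296)·0.7964²/(2·9.81) = 6.277 m

h_f ≈ 6.28 m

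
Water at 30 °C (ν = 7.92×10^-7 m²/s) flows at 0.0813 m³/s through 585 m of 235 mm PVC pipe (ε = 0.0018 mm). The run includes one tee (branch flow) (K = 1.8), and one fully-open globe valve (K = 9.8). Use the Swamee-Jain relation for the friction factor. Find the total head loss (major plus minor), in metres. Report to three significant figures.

V = 4Q/(πD²) = 1.874 m/s; V²/2g = 0.1791 m
Re = 5.56×10^5, ε/D = 7.66×10^-6 → f = 0.01298 (Swamee-Jain)
Major: h_f = f(L/D)·V²/2g = 0.01298·2489·0.1791 = 5.785 m
Minor: ΣK = 11.6; h_m = ΣK·V²/2g = 2.077 m
Total H_L = 5.785 + 2.077 = 7.862 m

H_L ≈ 7.86 m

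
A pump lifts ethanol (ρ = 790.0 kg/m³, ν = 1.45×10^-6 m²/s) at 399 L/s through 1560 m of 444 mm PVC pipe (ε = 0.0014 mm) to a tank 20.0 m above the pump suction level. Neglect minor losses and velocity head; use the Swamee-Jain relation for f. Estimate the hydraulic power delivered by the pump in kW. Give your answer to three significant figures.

P_hyd ≈ 107 kW

V = 4Q/(πD²) = 2.577 m/s; Re = 7.89×10^5; ε/D = 3.15×10^-6; f = 0.01215
h_f = f(L/D)V²/2g = 14.45 m
Total head H = z + h_f = 20.0 + 14.45 = 34.45 m
P_hyd = ρgQH = 790.0·9.81·0.399·34.45 = 106.5 kW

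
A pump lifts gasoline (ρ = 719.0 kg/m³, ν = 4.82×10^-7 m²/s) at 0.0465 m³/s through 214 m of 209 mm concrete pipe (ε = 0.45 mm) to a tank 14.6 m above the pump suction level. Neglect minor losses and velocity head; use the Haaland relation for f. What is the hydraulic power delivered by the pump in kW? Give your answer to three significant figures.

V = 4Q/(πD²) = 1.355 m/s; Re = 5.88×10^5; ε/D = 0.00215; f = 0.02420
h_f = f(L/D)V²/2g = 2.320 m
Total head H = z + h_f = 14.6 + 2.320 = 16.92 m
P_hyd = ρgQH = 719.0·9.81·0.0465·16.92 = 5.549 kW

P_hyd ≈ 5.55 kW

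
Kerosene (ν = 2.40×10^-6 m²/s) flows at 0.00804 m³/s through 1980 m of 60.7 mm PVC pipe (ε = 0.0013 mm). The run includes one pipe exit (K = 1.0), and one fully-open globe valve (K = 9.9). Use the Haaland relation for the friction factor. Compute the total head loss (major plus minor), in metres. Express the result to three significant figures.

V = 4Q/(πD²) = 2.778 m/s; V²/2g = 0.3934 m
Re = 7.03×10^4, ε/D = 2.14×10^-5 → f = 0.01928 (Haaland)
Major: h_f = f(L/D)·V²/2g = 0.01928·32619·0.3934 = 247.4 m
Minor: ΣK = 10.9; h_m = ΣK·V²/2g = 4.288 m
Total H_L = 247.4 + 4.288 = 251.7 m

H_L ≈ 252 m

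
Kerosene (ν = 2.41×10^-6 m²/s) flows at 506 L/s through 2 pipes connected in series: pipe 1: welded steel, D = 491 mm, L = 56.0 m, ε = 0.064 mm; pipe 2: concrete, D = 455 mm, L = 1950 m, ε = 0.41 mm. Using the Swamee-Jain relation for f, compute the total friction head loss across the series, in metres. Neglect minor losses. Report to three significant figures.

Pipe 1: V = 2.672 m/s, Re = 5.44×10^5, ε/D = 1.30×10^-4, f = 0.01468, h_1 = f(L/D)V²/2g = 0.6095 m
Pipe 2: V = 3.112 m/s, Re = 5.88×10^5, ε/D = 9.01×10^-4, f = 0.01981, h_2 = f(L/D)V²/2g = 41.91 m
Series → Q common, losses add: H = Σh = 42.52 m

H ≈ 42.5 m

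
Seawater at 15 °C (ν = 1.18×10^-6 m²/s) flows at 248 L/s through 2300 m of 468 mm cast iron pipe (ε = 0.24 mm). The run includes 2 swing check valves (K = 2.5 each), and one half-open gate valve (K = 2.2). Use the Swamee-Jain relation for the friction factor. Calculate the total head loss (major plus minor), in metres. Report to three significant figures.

V = 4Q/(πD²) = 1.442 m/s; V²/2g = 0.1059 m
Re = 5.72×10^5, ε/D = 5.13×10^-4 → f = 0.01774 (Swamee-Jain)
Major: h_f = f(L/D)·V²/2g = 0.01774·4915·0.1059 = 9.238 m
Minor: ΣK = 7.20; h_m = ΣK·V²/2g = 0.7627 m
Total H_L = 9.238 + 0.7627 = 10.00 m

H_L ≈ 10.0 m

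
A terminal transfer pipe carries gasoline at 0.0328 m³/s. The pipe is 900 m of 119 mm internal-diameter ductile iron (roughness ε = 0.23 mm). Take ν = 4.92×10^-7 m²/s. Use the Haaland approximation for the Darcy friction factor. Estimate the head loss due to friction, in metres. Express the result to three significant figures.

h_f ≈ 78.7 m

V = 4Q/(πD²) = 4·0.0328/(π·0.119²) = 2.949 m/s
Re = VD/ν = 2.949·0.119/4.92×10^-7 = 7.13×10^5 → turbulent
ε/D = 0.23/119 = 0.00193
Haaland: f = 0.02349
h_f = f(L/D)V²/(2g) = 0.02349·(900/0.119)·2.949²/(2·9.81) = 78.75 m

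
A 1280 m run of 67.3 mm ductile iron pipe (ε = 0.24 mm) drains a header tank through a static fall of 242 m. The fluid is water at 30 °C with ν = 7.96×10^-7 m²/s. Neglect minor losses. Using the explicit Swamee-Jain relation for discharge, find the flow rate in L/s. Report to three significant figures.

Q ≈ 10.6 L/s

Swamee-Jain (Type II): Q = -0.965·√(gD⁵h_f/L)·ln[ε/(3.7D) + √(3.17ν²L/(gD³h_f))]
√(gD⁵h_f/L) = √(9.81·0.0673⁵·242/1280) = 0.001600
ε/(3.7D) = 9.64×10^-4; √(3.17ν²L/(gD³h_f)) = 5.96×10^-5
Q = -0.965·0.001600·ln(0.001023) = 0.01063 m³/s
Check: V = 2.99 m/s, Re = 2.53×10^5, f = 0.02812, h_f = 243 m ≈ 242 m ✓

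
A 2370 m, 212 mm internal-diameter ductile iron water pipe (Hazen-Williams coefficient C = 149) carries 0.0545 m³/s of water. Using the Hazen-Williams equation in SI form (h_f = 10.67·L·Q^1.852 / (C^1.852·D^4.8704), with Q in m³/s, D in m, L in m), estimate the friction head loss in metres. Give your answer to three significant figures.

h_f = 10.67·2370·0.0545^1.852 / (149^1.852·0.212^4.8704) = 20.84 m

h_f ≈ 20.8 m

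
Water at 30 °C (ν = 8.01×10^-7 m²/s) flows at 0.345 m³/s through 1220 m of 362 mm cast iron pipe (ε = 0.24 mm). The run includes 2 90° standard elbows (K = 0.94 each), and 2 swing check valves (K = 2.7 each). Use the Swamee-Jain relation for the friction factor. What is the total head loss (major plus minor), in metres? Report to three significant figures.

V = 4Q/(πD²) = 3.352 m/s; V²/2g = 0.5727 m
Re = 1.51×10^6, ε/D = 6.63×10^-4 → f = 0.01816 (Swamee-Jain)
Major: h_f = f(L/D)·V²/2g = 0.01816·3370·0.5727 = 35.05 m
Minor: ΣK = 7.28; h_m = ΣK·V²/2g = 4.169 m
Total H_L = 35.05 + 4.169 = 39.22 m

H_L ≈ 39.2 m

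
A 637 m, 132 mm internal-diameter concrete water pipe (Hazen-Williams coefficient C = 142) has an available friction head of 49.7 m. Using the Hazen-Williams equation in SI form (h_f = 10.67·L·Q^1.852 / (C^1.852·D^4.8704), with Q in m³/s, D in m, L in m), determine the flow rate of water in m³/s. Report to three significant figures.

Q ≈ 0.0486 m³/s

Rearranging: Q = [h_f·C^1.852·D^4.8704 / (10.67·L)]^(1/1.852)
Q = [49.7·142^1.852·0.132^4.8704 / (10.67·637)]^0.540 = 0.04856 m³/s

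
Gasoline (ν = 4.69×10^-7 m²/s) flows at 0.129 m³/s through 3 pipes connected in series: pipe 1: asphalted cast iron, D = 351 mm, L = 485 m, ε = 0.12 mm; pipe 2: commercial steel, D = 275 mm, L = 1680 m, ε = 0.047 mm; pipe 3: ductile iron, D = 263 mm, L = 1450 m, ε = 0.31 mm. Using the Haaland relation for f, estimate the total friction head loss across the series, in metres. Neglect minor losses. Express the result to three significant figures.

H ≈ 55.4 m

Pipe 1: V = 1.333 m/s, Re = 9.98×10^5, ε/D = 3.42×10^-4, f = 0.01597, h_1 = f(L/D)V²/2g = 1.999 m
Pipe 2: V = 2.172 m/s, Re = 1.27×10^6, ε/D = 1.71×10^-4, f = 0.01408, h_2 = f(L/D)V²/2g = 20.68 m
Pipe 3: V = 2.375 m/s, Re = 1.33×10^6, ε/D = 0.00118, f = 0.02067, h_3 = f(L/D)V²/2g = 32.74 m
Series → Q common, losses add: H = Σh = 55.43 m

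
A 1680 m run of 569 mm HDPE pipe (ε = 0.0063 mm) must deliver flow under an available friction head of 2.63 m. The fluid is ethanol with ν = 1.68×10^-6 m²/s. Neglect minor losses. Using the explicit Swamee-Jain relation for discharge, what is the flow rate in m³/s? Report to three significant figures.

Q ≈ 0.284 m³/s

Swamee-Jain (Type II): Q = -0.965·√(gD⁵h_f/L)·ln[ε/(3.7D) + √(3.17ν²L/(gD³h_f))]
√(gD⁵h_f/L) = √(9.81·0.569⁵·2.63/1680) = 0.03026
ε/(3.7D) = 2.99×10^-6; √(3.17ν²L/(gD³h_f)) = 5.62×10^-5
Q = -0.965·0.03026·ln(5.923×10^-5) = 0.2843 m³/s
Check: V = 1.12 m/s, Re = 3.79×10^5, f = 0.01392, h_f = 2.62 m ≈ 2.63 m ✓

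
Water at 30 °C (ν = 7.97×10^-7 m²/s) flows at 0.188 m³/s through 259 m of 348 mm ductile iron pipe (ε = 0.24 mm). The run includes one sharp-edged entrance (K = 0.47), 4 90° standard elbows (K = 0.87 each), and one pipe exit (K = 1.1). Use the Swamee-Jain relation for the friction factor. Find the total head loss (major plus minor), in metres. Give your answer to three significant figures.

H_L ≈ 3.75 m

V = 4Q/(πD²) = 1.977 m/s; V²/2g = 0.1991 m
Re = 8.63×10^5, ε/D = 6.90×10^-4 → f = 0.01853 (Swamee-Jain)
Major: h_f = f(L/D)·V²/2g = 0.01853·744.3·0.1991 = 2.747 m
Minor: ΣK = 5.05; h_m = ΣK·V²/2g = 1.006 m
Total H_L = 2.747 + 1.006 = 3.752 m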